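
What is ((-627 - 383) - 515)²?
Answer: 2325625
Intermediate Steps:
((-627 - 383) - 515)² = (-1010 - 515)² = (-1525)² = 2325625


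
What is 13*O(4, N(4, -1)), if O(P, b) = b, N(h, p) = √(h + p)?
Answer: 13*√3 ≈ 22.517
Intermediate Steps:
13*O(4, N(4, -1)) = 13*√(4 - 1) = 13*√3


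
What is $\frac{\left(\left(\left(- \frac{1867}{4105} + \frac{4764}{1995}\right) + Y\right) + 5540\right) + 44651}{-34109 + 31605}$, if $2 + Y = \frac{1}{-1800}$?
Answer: $- \frac{9864897306727}{492154689600} \approx -20.044$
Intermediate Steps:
$Y = - \frac{3601}{1800}$ ($Y = -2 + \frac{1}{-1800} = -2 - \frac{1}{1800} = - \frac{3601}{1800} \approx -2.0006$)
$\frac{\left(\left(\left(- \frac{1867}{4105} + \frac{4764}{1995}\right) + Y\right) + 5540\right) + 44651}{-34109 + 31605} = \frac{\left(\left(\left(- \frac{1867}{4105} + \frac{4764}{1995}\right) - \frac{3601}{1800}\right) + 5540\right) + 44651}{-34109 + 31605} = \frac{\left(\left(\left(\left(-1867\right) \frac{1}{4105} + 4764 \cdot \frac{1}{1995}\right) - \frac{3601}{1800}\right) + 5540\right) + 44651}{-2504} = \left(\left(\left(\left(- \frac{1867}{4105} + \frac{1588}{665}\right) - \frac{3601}{1800}\right) + 5540\right) + 44651\right) \left(- \frac{1}{2504}\right) = \left(\left(\left(\frac{1055437}{545965} - \frac{3601}{1800}\right) + 5540\right) + 44651\right) \left(- \frac{1}{2504}\right) = \left(\left(- \frac{13246673}{196547400} + 5540\right) + 44651\right) \left(- \frac{1}{2504}\right) = \left(\frac{1088859349327}{196547400} + 44651\right) \left(- \frac{1}{2504}\right) = \frac{9864897306727}{196547400} \left(- \frac{1}{2504}\right) = - \frac{9864897306727}{492154689600}$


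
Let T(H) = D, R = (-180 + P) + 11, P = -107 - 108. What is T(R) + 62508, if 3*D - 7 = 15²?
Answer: 187756/3 ≈ 62585.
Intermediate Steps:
P = -215
R = -384 (R = (-180 - 215) + 11 = -395 + 11 = -384)
D = 232/3 (D = 7/3 + (⅓)*15² = 7/3 + (⅓)*225 = 7/3 + 75 = 232/3 ≈ 77.333)
T(H) = 232/3
T(R) + 62508 = 232/3 + 62508 = 187756/3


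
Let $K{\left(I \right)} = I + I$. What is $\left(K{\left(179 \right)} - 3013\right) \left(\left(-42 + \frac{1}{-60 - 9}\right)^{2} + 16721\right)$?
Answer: $- \frac{25963800190}{529} \approx -4.9081 \cdot 10^{7}$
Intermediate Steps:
$K{\left(I \right)} = 2 I$
$\left(K{\left(179 \right)} - 3013\right) \left(\left(-42 + \frac{1}{-60 - 9}\right)^{2} + 16721\right) = \left(2 \cdot 179 - 3013\right) \left(\left(-42 + \frac{1}{-60 - 9}\right)^{2} + 16721\right) = \left(358 - 3013\right) \left(\left(-42 + \frac{1}{-69}\right)^{2} + 16721\right) = - 2655 \left(\left(-42 - \frac{1}{69}\right)^{2} + 16721\right) = - 2655 \left(\left(- \frac{2899}{69}\right)^{2} + 16721\right) = - 2655 \left(\frac{8404201}{4761} + 16721\right) = \left(-2655\right) \frac{88012882}{4761} = - \frac{25963800190}{529}$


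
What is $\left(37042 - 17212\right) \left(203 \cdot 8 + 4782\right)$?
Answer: $127030980$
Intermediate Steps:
$\left(37042 - 17212\right) \left(203 \cdot 8 + 4782\right) = 19830 \left(1624 + 4782\right) = 19830 \cdot 6406 = 127030980$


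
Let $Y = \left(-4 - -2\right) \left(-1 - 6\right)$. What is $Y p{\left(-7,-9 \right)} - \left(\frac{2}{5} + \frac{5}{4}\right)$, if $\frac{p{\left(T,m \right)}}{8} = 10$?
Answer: $\frac{22367}{20} \approx 1118.3$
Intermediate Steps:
$p{\left(T,m \right)} = 80$ ($p{\left(T,m \right)} = 8 \cdot 10 = 80$)
$Y = 14$ ($Y = \left(-4 + 2\right) \left(-7\right) = \left(-2\right) \left(-7\right) = 14$)
$Y p{\left(-7,-9 \right)} - \left(\frac{2}{5} + \frac{5}{4}\right) = 14 \cdot 80 - \left(\frac{2}{5} + \frac{5}{4}\right) = 1120 - \frac{33}{20} = \frac{22367}{20}$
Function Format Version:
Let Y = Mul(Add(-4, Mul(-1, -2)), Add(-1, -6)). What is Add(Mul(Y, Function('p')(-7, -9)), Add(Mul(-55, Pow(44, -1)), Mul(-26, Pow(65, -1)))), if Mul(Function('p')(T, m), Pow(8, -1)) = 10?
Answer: Rational(22367, 20) ≈ 1118.3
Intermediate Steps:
Function('p')(T, m) = 80 (Function('p')(T, m) = Mul(8, 10) = 80)
Y = 14 (Y = Mul(Add(-4, 2), -7) = Mul(-2, -7) = 14)
Add(Mul(Y, Function('p')(-7, -9)), Add(Mul(-55, Pow(44, -1)), Mul(-26, Pow(65, -1)))) = Add(Mul(14, 80), Add(Mul(-55, Pow(44, -1)), Mul(-26, Pow(65, -1)))) = Add(1120, Add(Mul(-55, Rational(1, 44)), Mul(-26, Rational(1, 65)))) = Add(1120, Add(Rational(-5, 4), Rational(-2, 5))) = Add(1120, Rational(-33, 20)) = Rational(22367, 20)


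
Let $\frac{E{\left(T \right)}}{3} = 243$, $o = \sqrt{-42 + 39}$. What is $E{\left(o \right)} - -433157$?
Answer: $433886$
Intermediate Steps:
$o = i \sqrt{3}$ ($o = \sqrt{-3} = i \sqrt{3} \approx 1.732 i$)
$E{\left(T \right)} = 729$ ($E{\left(T \right)} = 3 \cdot 243 = 729$)
$E{\left(o \right)} - -433157 = 729 - -433157 = 729 + 433157 = 433886$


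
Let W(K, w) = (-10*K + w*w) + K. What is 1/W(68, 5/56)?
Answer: -3136/1919207 ≈ -0.0016340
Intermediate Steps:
W(K, w) = w² - 9*K (W(K, w) = (-10*K + w²) + K = (w² - 10*K) + K = w² - 9*K)
1/W(68, 5/56) = 1/((5/56)² - 9*68) = 1/((5*(1/56))² - 612) = 1/((5/56)² - 612) = 1/(25/3136 - 612) = 1/(-1919207/3136) = -3136/1919207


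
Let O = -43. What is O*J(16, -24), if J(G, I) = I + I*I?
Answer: -23736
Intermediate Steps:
J(G, I) = I + I²
O*J(16, -24) = -(-1032)*(1 - 24) = -(-1032)*(-23) = -43*552 = -23736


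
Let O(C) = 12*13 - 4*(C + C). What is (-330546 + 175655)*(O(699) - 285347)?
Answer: 45039669653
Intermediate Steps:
O(C) = 156 - 8*C
(-330546 + 175655)*(O(699) - 285347) = (-330546 + 175655)*((156 - 8*699) - 285347) = -154891*((156 - 5592) - 285347) = -154891*(-5436 - 285347) = -154891*(-290783) = 45039669653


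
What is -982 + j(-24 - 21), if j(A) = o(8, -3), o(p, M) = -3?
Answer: -985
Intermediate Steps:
j(A) = -3
-982 + j(-24 - 21) = -982 - 3 = -985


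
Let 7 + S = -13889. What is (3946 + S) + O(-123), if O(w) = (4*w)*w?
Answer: 50566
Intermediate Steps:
O(w) = 4*w²
S = -13896 (S = -7 - 13889 = -13896)
(3946 + S) + O(-123) = (3946 - 13896) + 4*(-123)² = -9950 + 4*15129 = -9950 + 60516 = 50566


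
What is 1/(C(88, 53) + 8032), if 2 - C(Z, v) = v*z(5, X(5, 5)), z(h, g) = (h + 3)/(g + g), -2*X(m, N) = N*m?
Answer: 25/201274 ≈ 0.00012421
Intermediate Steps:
X(m, N) = -N*m/2
z(h, g) = (3 + h)/(2*g) (z(h, g) = (3 + h)/((2*g)) = (3 + h)*(1/(2*g)) = (3 + h)/(2*g))
C(Z, v) = 2 + 8*v/25 (C(Z, v) = 2 - v*(3 + 5)/(2*((-1/2*5*5))) = 2 - v*(1/2)*8/(-25/2) = 2 - v*(1/2)*(-2/25)*8 = 2 - v*(-8)/25 = 2 - (-8)*v/25 = 2 + 8*v/25)
1/(C(88, 53) + 8032) = 1/((2 + (8/25)*53) + 8032) = 1/((2 + 424/25) + 8032) = 1/(474/25 + 8032) = 1/(201274/25) = 25/201274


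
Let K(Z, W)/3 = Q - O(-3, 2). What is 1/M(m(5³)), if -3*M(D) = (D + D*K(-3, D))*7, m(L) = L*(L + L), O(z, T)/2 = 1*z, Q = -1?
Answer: -3/3500000 ≈ -8.5714e-7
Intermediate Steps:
O(z, T) = 2*z (O(z, T) = 2*(1*z) = 2*z)
K(Z, W) = 15 (K(Z, W) = 3*(-1 - 2*(-3)) = 3*(-1 - 1*(-6)) = 3*(-1 + 6) = 3*5 = 15)
m(L) = 2*L² (m(L) = L*(2*L) = 2*L²)
M(D) = -112*D/3 (M(D) = -(D + D*15)*7/3 = -(D + 15*D)*7/3 = -16*D*7/3 = -112*D/3)
1/M(m(5³)) = 1/(-224*(5³)²/3) = 1/(-224*125²/3) = 1/(-224*15625/3) = 1/(-112/3*31250) = 1/(-3500000/3) = -3/3500000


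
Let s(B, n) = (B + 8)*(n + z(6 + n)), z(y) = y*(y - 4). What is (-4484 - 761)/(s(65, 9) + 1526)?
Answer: -5245/14228 ≈ -0.36864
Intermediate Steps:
z(y) = y*(-4 + y)
s(B, n) = (8 + B)*(n + (2 + n)*(6 + n)) (s(B, n) = (B + 8)*(n + (6 + n)*(-4 + (6 + n))) = (8 + B)*(n + (6 + n)*(2 + n)) = (8 + B)*(n + (2 + n)*(6 + n)))
(-4484 - 761)/(s(65, 9) + 1526) = (-4484 - 761)/((8*9 + 65*9 + 8*(2 + 9)*(6 + 9) + 65*(2 + 9)*(6 + 9)) + 1526) = -5245/((72 + 585 + 8*11*15 + 65*11*15) + 1526) = -5245/((72 + 585 + 1320 + 10725) + 1526) = -5245/(12702 + 1526) = -5245/14228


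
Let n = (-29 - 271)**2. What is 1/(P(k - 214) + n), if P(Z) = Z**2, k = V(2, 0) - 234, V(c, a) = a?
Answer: 1/290704 ≈ 3.4399e-6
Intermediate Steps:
k = -234 (k = 0 - 234 = -234)
n = 90000 (n = (-300)**2 = 90000)
1/(P(k - 214) + n) = 1/((-234 - 214)**2 + 90000) = 1/((-448)**2 + 90000) = 1/(200704 + 90000) = 1/290704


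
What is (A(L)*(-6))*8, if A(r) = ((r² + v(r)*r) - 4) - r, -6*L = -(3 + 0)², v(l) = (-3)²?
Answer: -492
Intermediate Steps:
v(l) = 9
L = 3/2 (L = -(-1)*(3 + 0)²/6 = -(-1)*3²/6 = -(-1)*9/6 = -⅙*(-9) = 3/2 ≈ 1.5000)
A(r) = -4 + r² + 8*r (A(r) = ((r² + 9*r) - 4) - r = (-4 + r² + 9*r) - r = -4 + r² + 8*r)
(A(L)*(-6))*8 = ((-4 + (3/2)² + 8*(3/2))*(-6))*8 = ((-4 + 9/4 + 12)*(-6))*8 = ((41/4)*(-6))*8 = -123/2*8 = -492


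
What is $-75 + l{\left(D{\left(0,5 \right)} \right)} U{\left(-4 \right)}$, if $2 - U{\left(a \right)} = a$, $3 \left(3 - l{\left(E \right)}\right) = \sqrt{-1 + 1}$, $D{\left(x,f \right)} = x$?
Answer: $-57$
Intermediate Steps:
$l{\left(E \right)} = 3$ ($l{\left(E \right)} = 3 - \frac{\sqrt{-1 + 1}}{3} = 3 - \frac{\sqrt{0}}{3} = 3 - 0 = 3 + 0 = 3$)
$U{\left(a \right)} = 2 - a$
$-75 + l{\left(D{\left(0,5 \right)} \right)} U{\left(-4 \right)} = -75 + 3 \left(2 - -4\right) = -75 + 3 \left(2 + 4\right) = -75 + 3 \cdot 6 = -75 + 18 = -57$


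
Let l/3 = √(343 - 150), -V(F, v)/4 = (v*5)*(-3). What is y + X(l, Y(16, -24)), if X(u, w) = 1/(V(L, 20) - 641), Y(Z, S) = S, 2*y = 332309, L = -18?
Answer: 185760733/1118 ≈ 1.6615e+5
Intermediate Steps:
y = 332309/2 (y = (½)*332309 = 332309/2 ≈ 1.6615e+5)
V(F, v) = 60*v (V(F, v) = -4*v*5*(-3) = -4*5*v*(-3) = -(-60)*v = 60*v)
l = 3*√193 (l = 3*√(343 - 150) = 3*√193 ≈ 41.677)
X(u, w) = 1/559 (X(u, w) = 1/(60*20 - 641) = 1/(1200 - 641) = 1/559)
y + X(l, Y(16, -24)) = 332309/2 + 1/559 = 185760733/1118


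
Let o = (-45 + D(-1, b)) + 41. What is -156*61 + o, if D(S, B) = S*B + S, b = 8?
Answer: -9529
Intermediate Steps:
D(S, B) = S + B*S (D(S, B) = B*S + S = S + B*S)
o = -13 (o = (-45 - (1 + 8)) + 41 = (-45 - 1*9) + 41 = (-45 - 9) + 41 = -54 + 41 = -13)
-156*61 + o = -156*61 - 13 = -9516 - 13 = -9529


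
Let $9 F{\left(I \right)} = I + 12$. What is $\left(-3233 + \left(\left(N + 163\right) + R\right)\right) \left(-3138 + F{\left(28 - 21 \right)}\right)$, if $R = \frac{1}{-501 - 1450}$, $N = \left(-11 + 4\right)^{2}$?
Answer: $\frac{166345571756}{17559} \approx 9.4735 \cdot 10^{6}$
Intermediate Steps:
$N = 49$ ($N = \left(-7\right)^{2} = 49$)
$R = - \frac{1}{1951}$ ($R = \frac{1}{-1951} = - \frac{1}{1951} \approx -0.00051256$)
$F{\left(I \right)} = \frac{4}{3} + \frac{I}{9}$ ($F{\left(I \right)} = \frac{I + 12}{9} = \frac{12 + I}{9} = \frac{4}{3} + \frac{I}{9}$)
$\left(-3233 + \left(\left(N + 163\right) + R\right)\right) \left(-3138 + F{\left(28 - 21 \right)}\right) = \left(-3233 + \left(\left(49 + 163\right) - \frac{1}{1951}\right)\right) \left(-3138 + \left(\frac{4}{3} + \frac{28 - 21}{9}\right)\right) = \left(-3233 + \left(212 - \frac{1}{1951}\right)\right) \left(-3138 + \left(\frac{4}{3} + \frac{28 - 21}{9}\right)\right) = \left(-3233 + \frac{413611}{1951}\right) \left(-3138 + \left(\frac{4}{3} + \frac{1}{9} \cdot 7\right)\right) = - \frac{5893972 \left(-3138 + \left(\frac{4}{3} + \frac{7}{9}\right)\right)}{1951} = - \frac{5893972 \left(-3138 + \frac{19}{9}\right)}{1951} = \left(- \frac{5893972}{1951}\right) \left(- \frac{28223}{9}\right) = \frac{166345571756}{17559}$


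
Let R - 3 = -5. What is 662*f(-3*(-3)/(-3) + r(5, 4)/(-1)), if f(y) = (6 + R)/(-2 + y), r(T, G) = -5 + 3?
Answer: -2648/3 ≈ -882.67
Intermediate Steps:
R = -2 (R = 3 - 5 = -2)
r(T, G) = -2
f(y) = 4/(-2 + y) (f(y) = (6 - 2)/(-2 + y) = 4/(-2 + y))
662*f(-3*(-3)/(-3) + r(5, 4)/(-1)) = 662*(4/(-2 + (-3*(-3)/(-3) - 2/(-1)))) = 662*(4/(-2 + (9*(-⅓) - 2*(-1)))) = 662*(4/(-2 + (-3 + 2))) = 662*(4/(-2 - 1)) = 662*(4/(-3)) = 662*(4*(-⅓)) = 662*(-4/3) = -2648/3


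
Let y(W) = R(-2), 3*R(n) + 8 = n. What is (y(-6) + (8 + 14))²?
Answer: 3136/9 ≈ 348.44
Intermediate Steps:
R(n) = -8/3 + n/3
y(W) = -10/3 (y(W) = -8/3 + (⅓)*(-2) = -8/3 - ⅔ = -10/3)
(y(-6) + (8 + 14))² = (-10/3 + (8 + 14))² = (-10/3 + 22)² = (56/3)² = 3136/9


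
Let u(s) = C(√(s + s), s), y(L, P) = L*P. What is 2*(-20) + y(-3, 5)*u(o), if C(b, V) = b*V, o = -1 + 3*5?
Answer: -40 - 420*√7 ≈ -1151.2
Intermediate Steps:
o = 14 (o = -1 + 15 = 14)
C(b, V) = V*b
u(s) = √2*s^(3/2) (u(s) = s*√(s + s) = s*√(2*s) = s*(√2*√s) = √2*s^(3/2))
2*(-20) + y(-3, 5)*u(o) = 2*(-20) + (-3*5)*(√2*14^(3/2)) = -40 - 15*√2*14*√14 = -40 - 420*√7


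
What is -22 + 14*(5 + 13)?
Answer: 230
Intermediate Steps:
-22 + 14*(5 + 13) = -22 + 14*18 = -22 + 252 = 230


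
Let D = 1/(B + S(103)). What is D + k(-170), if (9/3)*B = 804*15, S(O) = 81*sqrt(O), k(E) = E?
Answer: -877460290/5161539 - 9*sqrt(103)/1720513 ≈ -170.00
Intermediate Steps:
B = 4020 (B = (804*15)/3 = (1/3)*12060 = 4020)
D = 1/(4020 + 81*sqrt(103)) ≈ 0.00020652
D + k(-170) = (1340/5161539 - 9*sqrt(103)/1720513) - 170 = -877460290/5161539 - 9*sqrt(103)/1720513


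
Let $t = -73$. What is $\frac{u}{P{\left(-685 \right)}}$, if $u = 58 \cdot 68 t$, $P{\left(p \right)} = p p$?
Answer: $- \frac{287912}{469225} \approx -0.61359$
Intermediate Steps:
$P{\left(p \right)} = p^{2}$
$u = -287912$ ($u = 58 \cdot 68 \left(-73\right) = 3944 \left(-73\right) = -287912$)
$\frac{u}{P{\left(-685 \right)}} = - \frac{287912}{\left(-685\right)^{2}} = - \frac{287912}{469225}$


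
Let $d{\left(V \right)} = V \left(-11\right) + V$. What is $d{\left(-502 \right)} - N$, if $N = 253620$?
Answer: $-248600$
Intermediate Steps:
$d{\left(V \right)} = - 10 V$ ($d{\left(V \right)} = - 11 V + V = - 10 V$)
$d{\left(-502 \right)} - N = \left(-10\right) \left(-502\right) - 253620 = 5020 - 253620 = -248600$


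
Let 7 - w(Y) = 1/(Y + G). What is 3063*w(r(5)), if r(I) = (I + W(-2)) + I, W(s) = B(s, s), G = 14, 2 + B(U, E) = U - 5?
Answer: 106184/5 ≈ 21237.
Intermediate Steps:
B(U, E) = -7 + U (B(U, E) = -2 + (U - 5) = -2 + (-5 + U) = -7 + U)
W(s) = -7 + s
r(I) = -9 + 2*I (r(I) = (I + (-7 - 2)) + I = (I - 9) + I = (-9 + I) + I = -9 + 2*I)
w(Y) = 7 - 1/(14 + Y) (w(Y) = 7 - 1/(Y + 14) = 7 - 1/(14 + Y))
3063*w(r(5)) = 3063*((97 + 7*(-9 + 2*5))/(14 + (-9 + 2*5))) = 3063*((97 + 7*(-9 + 10))/(14 + (-9 + 10))) = 3063*((97 + 7*1)/(14 + 1)) = 3063*((97 + 7)/15) = 3063*((1/15)*104) = 3063*(104/15) = 106184/5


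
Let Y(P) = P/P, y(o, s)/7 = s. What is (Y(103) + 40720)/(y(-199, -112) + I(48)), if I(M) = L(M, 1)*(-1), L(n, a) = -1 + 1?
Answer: -40721/784 ≈ -51.940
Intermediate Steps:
L(n, a) = 0
y(o, s) = 7*s
Y(P) = 1
I(M) = 0 (I(M) = 0*(-1) = 0)
(Y(103) + 40720)/(y(-199, -112) + I(48)) = (1 + 40720)/(7*(-112) + 0) = 40721/(-784 + 0) = 40721/(-784) = 40721*(-1/784) = -40721/784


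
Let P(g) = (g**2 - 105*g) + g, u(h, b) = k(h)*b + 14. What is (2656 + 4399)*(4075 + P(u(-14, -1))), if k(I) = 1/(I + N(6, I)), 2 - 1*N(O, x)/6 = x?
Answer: 133581437115/6724 ≈ 1.9866e+7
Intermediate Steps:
N(O, x) = 12 - 6*x
k(I) = 1/(12 - 5*I) (k(I) = 1/(I + (12 - 6*I)) = 1/(12 - 5*I))
u(h, b) = 14 - b/(-12 + 5*h) (u(h, b) = (-1/(-12 + 5*h))*b + 14 = -b/(-12 + 5*h) + 14 = 14 - b/(-12 + 5*h))
P(g) = g**2 - 104*g
(2656 + 4399)*(4075 + P(u(-14, -1))) = (2656 + 4399)*(4075 + ((-168 - 1*(-1) + 70*(-14))/(-12 + 5*(-14)))*(-104 + (-168 - 1*(-1) + 70*(-14))/(-12 + 5*(-14)))) = 7055*(4075 + ((-168 + 1 - 980)/(-12 - 70))*(-104 + (-168 + 1 - 980)/(-12 - 70))) = 7055*(4075 + (-1147/(-82))*(-104 - 1147/(-82))) = 7055*(4075 + (-1/82*(-1147))*(-104 - 1/82*(-1147))) = 7055*(4075 + 1147*(-104 + 1147/82)/82) = 7055*(4075 + (1147/82)*(-7381/82)) = 7055*(4075 - 8466007/6724) = 7055*(18934293/6724) = 133581437115/6724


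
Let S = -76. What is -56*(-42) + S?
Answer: 2276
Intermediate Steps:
-56*(-42) + S = -56*(-42) - 76 = 2352 - 76 = 2276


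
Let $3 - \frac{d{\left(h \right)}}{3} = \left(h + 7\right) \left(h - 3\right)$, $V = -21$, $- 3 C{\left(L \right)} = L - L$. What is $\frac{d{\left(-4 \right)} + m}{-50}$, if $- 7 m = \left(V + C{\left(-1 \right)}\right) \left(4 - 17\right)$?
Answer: $- \frac{33}{50} \approx -0.66$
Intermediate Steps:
$C{\left(L \right)} = 0$ ($C{\left(L \right)} = - \frac{L - L}{3} = \left(- \frac{1}{3}\right) 0 = 0$)
$d{\left(h \right)} = 9 - 3 \left(-3 + h\right) \left(7 + h\right)$ ($d{\left(h \right)} = 9 - 3 \left(h + 7\right) \left(h - 3\right) = 9 - 3 \left(7 + h\right) \left(-3 + h\right) = 9 - 3 \left(-3 + h\right) \left(7 + h\right)$)
$m = -39$ ($m = - \frac{\left(-21 + 0\right) \left(4 - 17\right)}{7} = - \frac{\left(-21\right) \left(-13\right)}{7} = \left(- \frac{1}{7}\right) 273 = -39$)
$\frac{d{\left(-4 \right)} + m}{-50} = \frac{\left(72 - -48 - 3 \left(-4\right)^{2}\right) - 39}{-50} = \left(\left(72 + 48 - 48\right) - 39\right) \left(- \frac{1}{50}\right) = \left(72 - 39\right) \left(- \frac{1}{50}\right) = 33 \left(- \frac{1}{50}\right) = - \frac{33}{50}$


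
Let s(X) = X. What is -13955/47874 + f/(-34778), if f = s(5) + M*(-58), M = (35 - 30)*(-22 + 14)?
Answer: -149158510/416240493 ≈ -0.35835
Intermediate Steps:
M = -40 (M = 5*(-8) = -40)
f = 2325 (f = 5 - 40*(-58) = 5 + 2320 = 2325)
-13955/47874 + f/(-34778) = -13955/47874 + 2325/(-34778) = -13955*1/47874 + 2325*(-1/34778) = -13955/47874 - 2325/34778 = -149158510/416240493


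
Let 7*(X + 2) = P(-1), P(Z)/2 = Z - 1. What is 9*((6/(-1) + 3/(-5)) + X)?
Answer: -2889/35 ≈ -82.543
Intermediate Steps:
P(Z) = -2 + 2*Z (P(Z) = 2*(Z - 1) = 2*(-1 + Z) = -2 + 2*Z)
X = -18/7 (X = -2 + (-2 + 2*(-1))/7 = -2 + (-2 - 2)/7 = -2 + (⅐)*(-4) = -2 - 4/7 = -18/7 ≈ -2.5714)
9*((6/(-1) + 3/(-5)) + X) = 9*((6/(-1) + 3/(-5)) - 18/7) = 9*((6*(-1) + 3*(-⅕)) - 18/7) = 9*((-6 - ⅗) - 18/7) = 9*(-33/5 - 18/7) = 9*(-321/35) = -2889/35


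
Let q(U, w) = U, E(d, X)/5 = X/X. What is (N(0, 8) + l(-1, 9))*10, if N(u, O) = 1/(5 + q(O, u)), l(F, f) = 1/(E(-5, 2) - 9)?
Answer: -45/26 ≈ -1.7308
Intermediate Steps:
E(d, X) = 5 (E(d, X) = 5*(X/X) = 5*1 = 5)
l(F, f) = -1/4 (l(F, f) = 1/(5 - 9) = 1/(-4) = -1/4)
N(u, O) = 1/(5 + O)
(N(0, 8) + l(-1, 9))*10 = (1/(5 + 8) - 1/4)*10 = (1/13 - 1/4)*10 = -9/52*10 = -45/26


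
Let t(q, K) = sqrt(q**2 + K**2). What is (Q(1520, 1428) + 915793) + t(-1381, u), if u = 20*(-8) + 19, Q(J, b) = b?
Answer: 917221 + sqrt(1927042) ≈ 9.1861e+5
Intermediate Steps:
u = -141 (u = -160 + 19 = -141)
t(q, K) = sqrt(K**2 + q**2)
(Q(1520, 1428) + 915793) + t(-1381, u) = (1428 + 915793) + sqrt((-141)**2 + (-1381)**2) = 917221 + sqrt(19881 + 1907161) = 917221 + sqrt(1927042)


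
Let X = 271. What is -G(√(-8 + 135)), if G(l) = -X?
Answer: 271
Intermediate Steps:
G(l) = -271 (G(l) = -1*271 = -271)
-G(√(-8 + 135)) = -1*(-271) = 271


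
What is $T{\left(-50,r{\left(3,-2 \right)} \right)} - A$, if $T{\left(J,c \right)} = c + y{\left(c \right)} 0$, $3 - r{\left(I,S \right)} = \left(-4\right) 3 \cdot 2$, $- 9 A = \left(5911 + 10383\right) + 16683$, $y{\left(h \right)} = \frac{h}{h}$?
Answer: $\frac{33220}{9} \approx 3691.1$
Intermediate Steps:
$y{\left(h \right)} = 1$
$A = - \frac{32977}{9}$ ($A = - \frac{\left(5911 + 10383\right) + 16683}{9} = - \frac{16294 + 16683}{9} = \left(- \frac{1}{9}\right) 32977 = - \frac{32977}{9} \approx -3664.1$)
$r{\left(I,S \right)} = 27$ ($r{\left(I,S \right)} = 3 - \left(-4\right) 3 \cdot 2 = 3 - \left(-12\right) 2 = 3 - -24 = 3 + 24 = 27$)
$T{\left(J,c \right)} = c$ ($T{\left(J,c \right)} = c + 1 \cdot 0 = c + 0 = c$)
$T{\left(-50,r{\left(3,-2 \right)} \right)} - A = 27 - - \frac{32977}{9} = 27 + \frac{32977}{9} = \frac{33220}{9}$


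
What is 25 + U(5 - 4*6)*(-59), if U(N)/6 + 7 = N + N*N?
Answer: -118565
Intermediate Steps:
U(N) = -42 + 6*N + 6*N² (U(N) = -42 + 6*(N + N*N) = -42 + 6*(N + N²) = -42 + (6*N + 6*N²) = -42 + 6*N + 6*N²)
25 + U(5 - 4*6)*(-59) = 25 + (-42 + 6*(5 - 4*6) + 6*(5 - 4*6)²)*(-59) = 25 + (-42 + 6*(5 - 24) + 6*(5 - 24)²)*(-59) = 25 + (-42 + 6*(-19) + 6*(-19)²)*(-59) = 25 + (-42 - 114 + 6*361)*(-59) = 25 + (-42 - 114 + 2166)*(-59) = 25 + 2010*(-59) = 25 - 118590 = -118565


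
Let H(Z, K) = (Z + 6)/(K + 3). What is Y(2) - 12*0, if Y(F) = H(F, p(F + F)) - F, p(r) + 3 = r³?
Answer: -15/8 ≈ -1.8750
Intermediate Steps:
p(r) = -3 + r³
H(Z, K) = (6 + Z)/(3 + K)
Y(F) = -F + (6 + F)/(8*F³) (Y(F) = (6 + F)/(3 + (-3 + (F + F)³)) - F = (6 + F)/(3 + (-3 + (2*F)³)) - F = (6 + F)/(3 + (-3 + 8*F³)) - F = (6 + F)/((8*F³)) - F = (1/(8*F³))*(6 + F) - F = (6 + F)/(8*F³) - F = -F + (6 + F)/(8*F³))
Y(2) - 12*0 = (⅛)*(6 + 2 - 8*2⁴)/2³ - 12*0 = (⅛)*(⅛)*(6 + 2 - 8*16) + 0 = (⅛)*(⅛)*(6 + 2 - 128) + 0 = (⅛)*(⅛)*(-120) + 0 = -15/8 + 0 = -15/8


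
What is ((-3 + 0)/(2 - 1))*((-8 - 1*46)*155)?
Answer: 25110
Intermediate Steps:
((-3 + 0)/(2 - 1))*((-8 - 1*46)*155) = (-3/1)*((-8 - 46)*155) = (-3*1)*(-54*155) = -3*(-8370) = 25110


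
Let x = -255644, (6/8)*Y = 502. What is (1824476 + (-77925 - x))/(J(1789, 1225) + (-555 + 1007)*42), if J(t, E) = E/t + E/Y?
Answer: 7192509124840/68205485383 ≈ 105.45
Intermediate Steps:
Y = 2008/3 (Y = (4/3)*502 = 2008/3 ≈ 669.33)
J(t, E) = 3*E/2008 + E/t (J(t, E) = E/t + E/(2008/3) = E/t + E*(3/2008) = E/t + 3*E/2008 = 3*E/2008 + E/t)
(1824476 + (-77925 - x))/(J(1789, 1225) + (-555 + 1007)*42) = (1824476 + (-77925 - 1*(-255644)))/(((3/2008)*1225 + 1225/1789) + (-555 + 1007)*42) = (1824476 + (-77925 + 255644))/((3675/2008 + 1225*(1/1789)) + 452*42) = (1824476 + 177719)/((3675/2008 + 1225/1789) + 18984) = 2002195/(9034375/3592312 + 18984) = 2002195/(68205485383/3592312) = 2002195*(3592312/68205485383) = 7192509124840/68205485383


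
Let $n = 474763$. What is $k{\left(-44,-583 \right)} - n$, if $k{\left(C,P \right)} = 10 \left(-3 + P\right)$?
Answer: $-480623$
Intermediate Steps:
$k{\left(C,P \right)} = -30 + 10 P$
$k{\left(-44,-583 \right)} - n = \left(-30 + 10 \left(-583\right)\right) - 474763 = \left(-30 - 5830\right) - 474763 = -5860 - 474763 = -480623$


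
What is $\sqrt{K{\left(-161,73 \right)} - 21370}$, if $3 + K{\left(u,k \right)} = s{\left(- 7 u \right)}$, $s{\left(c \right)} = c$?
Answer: $i \sqrt{20246} \approx 142.29 i$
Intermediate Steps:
$K{\left(u,k \right)} = -3 - 7 u$
$\sqrt{K{\left(-161,73 \right)} - 21370} = \sqrt{\left(-3 - -1127\right) - 21370} = \sqrt{\left(-3 + 1127\right) - 21370} = \sqrt{1124 - 21370} = \sqrt{-20246} = i \sqrt{20246}$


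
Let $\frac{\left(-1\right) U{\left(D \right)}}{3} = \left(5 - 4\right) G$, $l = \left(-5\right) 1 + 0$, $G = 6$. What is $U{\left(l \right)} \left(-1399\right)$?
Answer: $25182$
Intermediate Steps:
$l = -5$ ($l = -5 + 0 = -5$)
$U{\left(D \right)} = -18$ ($U{\left(D \right)} = - 3 \left(5 - 4\right) 6 = - 3 \cdot 1 \cdot 6 = \left(-3\right) 6 = -18$)
$U{\left(l \right)} \left(-1399\right) = \left(-18\right) \left(-1399\right) = 25182$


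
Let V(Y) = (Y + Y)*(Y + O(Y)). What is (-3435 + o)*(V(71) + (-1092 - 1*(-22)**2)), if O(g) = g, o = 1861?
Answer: -29257512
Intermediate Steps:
V(Y) = 4*Y**2 (V(Y) = (Y + Y)*(Y + Y) = (2*Y)*(2*Y) = 4*Y**2)
(-3435 + o)*(V(71) + (-1092 - 1*(-22)**2)) = (-3435 + 1861)*(4*71**2 + (-1092 - 1*(-22)**2)) = -1574*(4*5041 + (-1092 - 1*484)) = -1574*(20164 + (-1092 - 484)) = -1574*(20164 - 1576) = -1574*18588 = -29257512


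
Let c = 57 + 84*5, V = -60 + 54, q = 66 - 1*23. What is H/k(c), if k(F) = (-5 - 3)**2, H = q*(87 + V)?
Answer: 3483/64 ≈ 54.422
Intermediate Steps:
q = 43 (q = 66 - 23 = 43)
V = -6
H = 3483 (H = 43*(87 - 6) = 43*81 = 3483)
c = 477 (c = 57 + 420 = 477)
k(F) = 64 (k(F) = (-8)**2 = 64)
H/k(c) = 3483/64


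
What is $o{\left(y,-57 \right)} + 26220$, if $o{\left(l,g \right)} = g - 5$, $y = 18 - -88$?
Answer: $26158$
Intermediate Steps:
$y = 106$ ($y = 18 + 88 = 106$)
$o{\left(l,g \right)} = -5 + g$ ($o{\left(l,g \right)} = g - 5 = -5 + g$)
$o{\left(y,-57 \right)} + 26220 = \left(-5 - 57\right) + 26220 = -62 + 26220 = 26158$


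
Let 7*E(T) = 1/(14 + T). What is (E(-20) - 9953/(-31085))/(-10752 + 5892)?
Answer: -386941/6345070200 ≈ -6.0983e-5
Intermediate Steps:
E(T) = 1/(7*(14 + T))
(E(-20) - 9953/(-31085))/(-10752 + 5892) = (1/(7*(14 - 20)) - 9953/(-31085))/(-10752 + 5892) = ((⅐)/(-6) - 9953*(-1/31085))/(-4860) = ((⅐)*(-⅙) + 9953/31085)*(-1/4860) = (-1/42 + 9953/31085)*(-1/4860) = (386941/1305570)*(-1/4860) = -386941/6345070200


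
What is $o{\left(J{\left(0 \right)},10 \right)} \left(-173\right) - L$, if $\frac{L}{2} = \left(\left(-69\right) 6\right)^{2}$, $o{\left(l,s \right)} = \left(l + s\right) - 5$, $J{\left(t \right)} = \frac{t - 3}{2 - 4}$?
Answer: $- \frac{687833}{2} \approx -3.4392 \cdot 10^{5}$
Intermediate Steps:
$J{\left(t \right)} = \frac{3}{2} - \frac{t}{2}$ ($J{\left(t \right)} = \frac{-3 + t}{-2} = \left(-3 + t\right) \left(- \frac{1}{2}\right) = \frac{3}{2} - \frac{t}{2}$)
$o{\left(l,s \right)} = -5 + l + s$
$L = 342792$ ($L = 2 \left(\left(-69\right) 6\right)^{2} = 2 \left(-414\right)^{2} = 2 \cdot 171396 = 342792$)
$o{\left(J{\left(0 \right)},10 \right)} \left(-173\right) - L = \left(-5 + \left(\frac{3}{2} - 0\right) + 10\right) \left(-173\right) - 342792 = \left(-5 + \left(\frac{3}{2} + 0\right) + 10\right) \left(-173\right) - 342792 = \left(-5 + \frac{3}{2} + 10\right) \left(-173\right) - 342792 = \frac{13}{2} \left(-173\right) - 342792 = - \frac{2249}{2} - 342792 = - \frac{687833}{2}$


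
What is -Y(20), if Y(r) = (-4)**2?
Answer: -16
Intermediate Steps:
Y(r) = 16
-Y(20) = -1*16 = -16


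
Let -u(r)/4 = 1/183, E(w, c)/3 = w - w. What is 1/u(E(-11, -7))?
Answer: -183/4 ≈ -45.750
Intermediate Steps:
E(w, c) = 0 (E(w, c) = 3*(w - w) = 3*0 = 0)
u(r) = -4/183
1/u(E(-11, -7)) = 1/(-4/183) = -183/4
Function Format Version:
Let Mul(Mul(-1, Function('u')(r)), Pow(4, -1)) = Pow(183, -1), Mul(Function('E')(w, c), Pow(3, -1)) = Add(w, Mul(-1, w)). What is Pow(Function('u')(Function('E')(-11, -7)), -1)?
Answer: Rational(-183, 4) ≈ -45.750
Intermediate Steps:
Function('E')(w, c) = 0 (Function('E')(w, c) = Mul(3, Add(w, Mul(-1, w))) = Mul(3, 0) = 0)
Function('u')(r) = Rational(-4, 183) (Function('u')(r) = Mul(-4, Pow(183, -1)) = Mul(-4, Rational(1, 183)) = Rational(-4, 183))
Pow(Function('u')(Function('E')(-11, -7)), -1) = Pow(Rational(-4, 183), -1) = Rational(-183, 4)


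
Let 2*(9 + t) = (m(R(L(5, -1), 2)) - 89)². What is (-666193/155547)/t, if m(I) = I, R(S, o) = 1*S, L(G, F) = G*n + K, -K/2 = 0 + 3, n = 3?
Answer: -666193/496350477 ≈ -0.0013422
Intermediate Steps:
K = -6 (K = -2*(0 + 3) = -2*3 = -6)
L(G, F) = -6 + 3*G (L(G, F) = G*3 - 6 = 3*G - 6 = -6 + 3*G)
R(S, o) = S
t = 3191 (t = -9 + ((-6 + 3*5) - 89)²/2 = -9 + ((-6 + 15) - 89)²/2 = -9 + (9 - 89)²/2 = -9 + (½)*(-80)² = -9 + (½)*6400 = -9 + 3200 = 3191)
(-666193/155547)/t = -666193/155547/3191 = -666193*1/155547*(1/3191) = -666193/155547*1/3191 = -666193/496350477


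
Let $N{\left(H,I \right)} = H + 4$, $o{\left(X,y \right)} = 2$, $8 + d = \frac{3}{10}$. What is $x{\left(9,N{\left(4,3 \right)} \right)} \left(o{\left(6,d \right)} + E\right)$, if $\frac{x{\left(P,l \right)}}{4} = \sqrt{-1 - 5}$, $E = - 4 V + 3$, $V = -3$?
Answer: $68 i \sqrt{6} \approx 166.57 i$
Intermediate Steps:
$d = - \frac{77}{10}$ ($d = -8 + \frac{3}{10} = - \frac{77}{10} \approx -7.7$)
$N{\left(H,I \right)} = 4 + H$
$E = 15$ ($E = \left(-4\right) \left(-3\right) + 3 = 12 + 3 = 15$)
$x{\left(P,l \right)} = 4 i \sqrt{6}$ ($x{\left(P,l \right)} = 4 \sqrt{-1 - 5} = 4 \sqrt{-6} = 4 i \sqrt{6}$)
$x{\left(9,N{\left(4,3 \right)} \right)} \left(o{\left(6,d \right)} + E\right) = 4 i \sqrt{6} \left(2 + 15\right) = 4 i \sqrt{6} \cdot 17 = 68 i \sqrt{6}$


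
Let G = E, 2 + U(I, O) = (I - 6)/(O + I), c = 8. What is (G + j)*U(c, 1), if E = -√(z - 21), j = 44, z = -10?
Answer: -704/9 + 16*I*√31/9 ≈ -78.222 + 9.8983*I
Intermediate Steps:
U(I, O) = -2 + (-6 + I)/(I + O) (U(I, O) = -2 + (I - 6)/(O + I) = -2 + (-6 + I)/(I + O))
E = -I*√31 (E = -√(-10 - 21) = -√(-31) = -I*√31 ≈ -5.5678*I)
G = -I*√31 ≈ -5.5678*I
(G + j)*U(c, 1) = (-I*√31 + 44)*((-6 - 1*8 - 2*1)/(8 + 1)) = (44 - I*√31)*((-6 - 8 - 2)/9) = (44 - I*√31)*((⅑)*(-16)) = (44 - I*√31)*(-16/9) = -704/9 + 16*I*√31/9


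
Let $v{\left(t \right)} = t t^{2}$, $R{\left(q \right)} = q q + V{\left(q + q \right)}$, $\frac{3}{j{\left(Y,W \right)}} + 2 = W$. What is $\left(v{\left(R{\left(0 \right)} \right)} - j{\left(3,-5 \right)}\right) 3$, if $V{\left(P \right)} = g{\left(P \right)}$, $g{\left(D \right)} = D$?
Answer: $\frac{9}{7} \approx 1.2857$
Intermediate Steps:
$j{\left(Y,W \right)} = \frac{3}{-2 + W}$
$V{\left(P \right)} = P$
$R{\left(q \right)} = q^{2} + 2 q$ ($R{\left(q \right)} = q q + \left(q + q\right) = q^{2} + 2 q$)
$v{\left(t \right)} = t^{3}$
$\left(v{\left(R{\left(0 \right)} \right)} - j{\left(3,-5 \right)}\right) 3 = \left(\left(0 \left(2 + 0\right)\right)^{3} - \frac{3}{-2 - 5}\right) 3 = \left(\left(0 \cdot 2\right)^{3} - \frac{3}{-7}\right) 3 = \left(0^{3} - 3 \left(- \frac{1}{7}\right)\right) 3 = \left(0 - - \frac{3}{7}\right) 3 = \left(0 + \frac{3}{7}\right) 3 = \frac{3}{7} \cdot 3 = \frac{9}{7}$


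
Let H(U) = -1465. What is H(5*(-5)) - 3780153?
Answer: -3781618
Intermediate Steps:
H(5*(-5)) - 3780153 = -1465 - 3780153 = -3781618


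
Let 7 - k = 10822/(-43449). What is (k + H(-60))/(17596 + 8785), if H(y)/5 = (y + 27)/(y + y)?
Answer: 18619/56955432 ≈ 0.00032690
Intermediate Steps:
H(y) = 5*(27 + y)/(2*y) (H(y) = 5*((y + 27)/(y + y)) = 5*((27 + y)/((2*y))) = 5*((27 + y)*(1/(2*y))) = 5*((27 + y)/(2*y)) = 5*(27 + y)/(2*y))
k = 44995/6207 (k = 7 - 10822/(-43449) = 7 - 10822*(-1)/43449 = 7 - 1*(-1546/6207) = 7 + 1546/6207 = 44995/6207 ≈ 7.2491)
(k + H(-60))/(17596 + 8785) = (44995/6207 + (5/2)*(27 - 60)/(-60))/(17596 + 8785) = (44995/6207 + (5/2)*(-1/60)*(-33))/26381 = (44995/6207 + 11/8)*(1/26381) = (428237/49656)*(1/26381) = 18619/56955432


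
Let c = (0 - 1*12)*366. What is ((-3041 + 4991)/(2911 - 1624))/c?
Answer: -25/72468 ≈ -0.00034498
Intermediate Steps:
c = -4392 (c = (0 - 12)*366 = -12*366 = -4392)
((-3041 + 4991)/(2911 - 1624))/c = ((-3041 + 4991)/(2911 - 1624))/(-4392) = (1950/1287)*(-1/4392) = (1950*(1/1287))*(-1/4392) = (50/33)*(-1/4392) = -25/72468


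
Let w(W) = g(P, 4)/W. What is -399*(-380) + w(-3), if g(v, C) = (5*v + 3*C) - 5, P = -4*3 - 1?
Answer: 454918/3 ≈ 1.5164e+5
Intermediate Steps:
P = -13 (P = -12 - 1 = -13)
g(v, C) = -5 + 3*C + 5*v (g(v, C) = (3*C + 5*v) - 5 = -5 + 3*C + 5*v)
w(W) = -58/W (w(W) = (-5 + 3*4 + 5*(-13))/W = (-5 + 12 - 65)/W = -58/W)
-399*(-380) + w(-3) = -399*(-380) - 58/(-3) = 151620 - 58*(-⅓) = 151620 + 58/3 = 454918/3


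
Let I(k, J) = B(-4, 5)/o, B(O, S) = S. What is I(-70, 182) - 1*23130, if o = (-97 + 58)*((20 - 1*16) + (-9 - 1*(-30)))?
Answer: -4510351/195 ≈ -23130.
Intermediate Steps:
o = -975 (o = -39*((20 - 16) + (-9 + 30)) = -39*(4 + 21) = -39*25 = -975)
I(k, J) = -1/195 (I(k, J) = 5/(-975) = 5*(-1/975) = -1/195)
I(-70, 182) - 1*23130 = -1/195 - 1*23130 = -1/195 - 23130 = -4510351/195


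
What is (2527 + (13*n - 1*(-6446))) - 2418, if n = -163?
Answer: 4436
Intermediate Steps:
(2527 + (13*n - 1*(-6446))) - 2418 = (2527 + (13*(-163) - 1*(-6446))) - 2418 = (2527 + (-2119 + 6446)) - 2418 = (2527 + 4327) - 2418 = 6854 - 2418 = 4436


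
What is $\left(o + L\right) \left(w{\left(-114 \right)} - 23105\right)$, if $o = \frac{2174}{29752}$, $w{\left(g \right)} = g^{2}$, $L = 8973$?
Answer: $- \frac{1349384044415}{14876} \approx -9.0709 \cdot 10^{7}$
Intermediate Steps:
$o = \frac{1087}{14876}$ ($o = 2174 \cdot \frac{1}{29752} = \frac{1087}{14876} \approx 0.073071$)
$\left(o + L\right) \left(w{\left(-114 \right)} - 23105\right) = \left(\frac{1087}{14876} + 8973\right) \left(\left(-114\right)^{2} - 23105\right) = \frac{133483435 \left(12996 - 23105\right)}{14876} = \frac{133483435}{14876} \left(-10109\right) = - \frac{1349384044415}{14876}$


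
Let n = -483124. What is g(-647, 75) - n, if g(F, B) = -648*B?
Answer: 434524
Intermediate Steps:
g(-647, 75) - n = -648*75 - 1*(-483124) = -48600 + 483124 = 434524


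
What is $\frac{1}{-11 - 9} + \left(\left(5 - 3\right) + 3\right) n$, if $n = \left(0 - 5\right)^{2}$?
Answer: $\frac{2499}{20} \approx 124.95$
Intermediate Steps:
$n = 25$ ($n = \left(0 - 5\right)^{2} = \left(-5\right)^{2} = 25$)
$\frac{1}{-11 - 9} + \left(\left(5 - 3\right) + 3\right) n = \frac{1}{-11 - 9} + \left(\left(5 - 3\right) + 3\right) 25 = \frac{1}{-20} + \left(2 + 3\right) 25 = - \frac{1}{20} + 5 \cdot 25 = - \frac{1}{20} + 125 = \frac{2499}{20}$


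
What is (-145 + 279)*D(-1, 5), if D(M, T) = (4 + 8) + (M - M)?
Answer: 1608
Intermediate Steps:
D(M, T) = 12 (D(M, T) = 12 + 0 = 12)
(-145 + 279)*D(-1, 5) = (-145 + 279)*12 = 134*12 = 1608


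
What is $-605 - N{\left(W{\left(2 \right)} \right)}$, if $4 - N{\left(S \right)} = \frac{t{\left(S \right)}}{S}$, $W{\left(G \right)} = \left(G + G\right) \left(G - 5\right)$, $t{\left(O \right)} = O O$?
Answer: $-621$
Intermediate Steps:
$t{\left(O \right)} = O^{2}$
$W{\left(G \right)} = 2 G \left(-5 + G\right)$
$N{\left(S \right)} = 4 - S$ ($N{\left(S \right)} = 4 - \frac{S^{2}}{S} = 4 - S$)
$-605 - N{\left(W{\left(2 \right)} \right)} = -605 - \left(4 - 2 \cdot 2 \left(-5 + 2\right)\right) = -605 - \left(4 - 2 \cdot 2 \left(-3\right)\right) = -605 - \left(4 - -12\right) = -605 - \left(4 + 12\right) = -605 - 16 = -621$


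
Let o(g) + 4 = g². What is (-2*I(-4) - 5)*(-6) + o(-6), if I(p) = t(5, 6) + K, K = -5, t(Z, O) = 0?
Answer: 2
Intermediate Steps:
o(g) = -4 + g²
I(p) = -5 (I(p) = 0 - 5 = -5)
(-2*I(-4) - 5)*(-6) + o(-6) = (-2*(-5) - 5)*(-6) + (-4 + (-6)²) = (10 - 5)*(-6) + (-4 + 36) = 5*(-6) + 32 = -30 + 32 = 2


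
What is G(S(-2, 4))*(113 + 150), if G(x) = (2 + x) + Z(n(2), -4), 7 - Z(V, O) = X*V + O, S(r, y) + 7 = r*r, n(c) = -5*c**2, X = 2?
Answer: 13150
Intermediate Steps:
S(r, y) = -7 + r**2 (S(r, y) = -7 + r*r = -7 + r**2)
Z(V, O) = 7 - O - 2*V (Z(V, O) = 7 - (2*V + O) = 7 - (O + 2*V) = 7 + (-O - 2*V) = 7 - O - 2*V)
G(x) = 53 + x (G(x) = (2 + x) + (7 - 1*(-4) - (-10)*2**2) = (2 + x) + (7 + 4 - (-10)*4) = (2 + x) + (7 + 4 - 2*(-20)) = (2 + x) + (7 + 4 + 40) = (2 + x) + 51 = 53 + x)
G(S(-2, 4))*(113 + 150) = (53 + (-7 + (-2)**2))*(113 + 150) = (53 + (-7 + 4))*263 = (53 - 3)*263 = 50*263 = 13150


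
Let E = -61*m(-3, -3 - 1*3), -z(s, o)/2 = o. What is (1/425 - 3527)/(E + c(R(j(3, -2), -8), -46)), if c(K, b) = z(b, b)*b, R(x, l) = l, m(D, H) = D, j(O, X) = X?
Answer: 1498974/1720825 ≈ 0.87108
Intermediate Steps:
z(s, o) = -2*o
c(K, b) = -2*b² (c(K, b) = (-2*b)*b = -2*b²)
E = 183 (E = -61*(-3) = 183)
(1/425 - 3527)/(E + c(R(j(3, -2), -8), -46)) = (1/425 - 3527)/(183 - 2*(-46)²) = (1/425 - 3527)/(183 - 2*2116) = -1498974/(425*(183 - 4232)) = -1498974/425/(-4049) = -1498974/425*(-1/4049) = 1498974/1720825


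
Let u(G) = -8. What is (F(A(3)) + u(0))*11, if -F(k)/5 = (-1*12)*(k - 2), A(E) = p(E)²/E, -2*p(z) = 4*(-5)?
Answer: 20592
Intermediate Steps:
p(z) = 10 (p(z) = -2*(-5) = -½*(-20) = 10)
A(E) = 100/E (A(E) = 10²/E = 100/E)
F(k) = -120 + 60*k (F(k) = -5*(-1*12)*(k - 2) = -(-60)*(-2 + k) = -5*(24 - 12*k) = -120 + 60*k)
(F(A(3)) + u(0))*11 = ((-120 + 60*(100/3)) - 8)*11 = ((-120 + 2000) - 8)*11 = (1880 - 8)*11 = 1872*11 = 20592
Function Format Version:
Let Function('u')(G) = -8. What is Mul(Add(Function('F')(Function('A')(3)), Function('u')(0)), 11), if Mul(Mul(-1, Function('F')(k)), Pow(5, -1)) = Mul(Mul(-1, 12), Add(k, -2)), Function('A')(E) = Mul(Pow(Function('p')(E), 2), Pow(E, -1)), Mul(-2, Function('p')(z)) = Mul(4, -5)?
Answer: 20592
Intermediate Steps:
Function('p')(z) = 10 (Function('p')(z) = Mul(Rational(-1, 2), Mul(4, -5)) = Mul(Rational(-1, 2), -20) = 10)
Function('A')(E) = Mul(100, Pow(E, -1)) (Function('A')(E) = Mul(Pow(10, 2), Pow(E, -1)) = Mul(100, Pow(E, -1)))
Function('F')(k) = Add(-120, Mul(60, k)) (Function('F')(k) = Mul(-5, Mul(Mul(-1, 12), Add(k, -2))) = Mul(-5, Mul(-12, Add(-2, k))) = Mul(-5, Add(24, Mul(-12, k))) = Add(-120, Mul(60, k)))
Mul(Add(Function('F')(Function('A')(3)), Function('u')(0)), 11) = Mul(Add(Add(-120, Mul(60, Mul(100, Pow(3, -1)))), -8), 11) = Mul(Add(Add(-120, Mul(60, Mul(100, Rational(1, 3)))), -8), 11) = Mul(Add(Add(-120, Mul(60, Rational(100, 3))), -8), 11) = Mul(Add(Add(-120, 2000), -8), 11) = Mul(Add(1880, -8), 11) = Mul(1872, 11) = 20592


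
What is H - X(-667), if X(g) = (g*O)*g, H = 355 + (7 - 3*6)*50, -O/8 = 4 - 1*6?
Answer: -7118419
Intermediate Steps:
O = 16 (O = -8*(4 - 1*6) = -8*(4 - 6) = -8*(-2) = 16)
H = -195 (H = 355 + (7 - 18)*50 = 355 - 11*50 = 355 - 550 = -195)
X(g) = 16*g**2 (X(g) = (g*16)*g = (16*g)*g = 16*g**2)
H - X(-667) = -195 - 16*(-667)**2 = -195 - 16*444889 = -195 - 1*7118224 = -195 - 7118224 = -7118419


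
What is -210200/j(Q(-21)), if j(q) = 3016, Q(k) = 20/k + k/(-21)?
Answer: -26275/377 ≈ -69.695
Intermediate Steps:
Q(k) = 20/k - k/21 (Q(k) = 20/k + k*(-1/21) = 20/k - k/21)
-210200/j(Q(-21)) = -210200/3016 = -210200*1/3016 = -26275/377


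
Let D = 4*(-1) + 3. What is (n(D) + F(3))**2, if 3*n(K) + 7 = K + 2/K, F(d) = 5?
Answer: 25/9 ≈ 2.7778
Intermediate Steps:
D = -1 (D = -4 + 3 = -1)
n(K) = -7/3 + K/3 + 2/(3*K) (n(K) = -7/3 + (K + 2/K)/3 = -7/3 + (K/3 + 2/(3*K)) = -7/3 + K/3 + 2/(3*K))
(n(D) + F(3))**2 = ((1/3)*(2 - (-7 - 1))/(-1) + 5)**2 = ((1/3)*(-1)*(2 - 1*(-8)) + 5)**2 = ((1/3)*(-1)*(2 + 8) + 5)**2 = ((1/3)*(-1)*10 + 5)**2 = (-10/3 + 5)**2 = (5/3)**2 = 25/9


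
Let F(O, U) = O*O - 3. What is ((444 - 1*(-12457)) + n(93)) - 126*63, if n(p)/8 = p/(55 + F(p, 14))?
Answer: 43183807/8701 ≈ 4963.1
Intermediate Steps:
F(O, U) = -3 + O² (F(O, U) = O² - 3 = -3 + O²)
n(p) = 8*p/(52 + p²) (n(p) = 8*(p/(55 + (-3 + p²))) = 8*(p/(52 + p²)) = 8*p/(52 + p²))
((444 - 1*(-12457)) + n(93)) - 126*63 = ((444 - 1*(-12457)) + 8*93/(52 + 93²)) - 126*63 = ((444 + 12457) + 8*93/(52 + 8649)) - 7938 = (12901 + 8*93/8701) - 7938 = (12901 + 8*93*(1/8701)) - 7938 = (12901 + 744/8701) - 7938 = 112252345/8701 - 7938 = 43183807/8701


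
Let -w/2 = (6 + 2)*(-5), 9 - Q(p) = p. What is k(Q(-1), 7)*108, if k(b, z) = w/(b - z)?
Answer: 2880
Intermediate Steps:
Q(p) = 9 - p
w = 80 (w = -2*(6 + 2)*(-5) = -16*(-5) = -2*(-40) = 80)
k(b, z) = 80/(b - z)
k(Q(-1), 7)*108 = (80/((9 - 1*(-1)) - 1*7))*108 = (80/((9 + 1) - 7))*108 = (80/(10 - 7))*108 = (80/3)*108 = 2880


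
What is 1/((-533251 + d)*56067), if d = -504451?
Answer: -1/58180838034 ≈ -1.7188e-11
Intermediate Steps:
1/((-533251 + d)*56067) = 1/(-533251 - 504451*56067) = (1/56067)/(-1037702) = -1/1037702*1/56067 = -1/58180838034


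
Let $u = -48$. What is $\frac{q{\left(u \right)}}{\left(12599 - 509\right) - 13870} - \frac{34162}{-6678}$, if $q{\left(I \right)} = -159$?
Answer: $\frac{30935081}{5943420} \approx 5.2049$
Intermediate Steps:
$\frac{q{\left(u \right)}}{\left(12599 - 509\right) - 13870} - \frac{34162}{-6678} = - \frac{159}{\left(12599 - 509\right) - 13870} - \frac{34162}{-6678} = - \frac{159}{12090 - 13870} - - \frac{17081}{3339} = - \frac{159}{-1780} + \frac{17081}{3339} = \left(-159\right) \left(- \frac{1}{1780}\right) + \frac{17081}{3339} = \frac{159}{1780} + \frac{17081}{3339} = \frac{30935081}{5943420}$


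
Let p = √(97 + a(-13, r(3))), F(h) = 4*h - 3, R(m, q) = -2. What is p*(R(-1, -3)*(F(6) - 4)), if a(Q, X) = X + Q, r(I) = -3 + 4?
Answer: -34*√85 ≈ -313.46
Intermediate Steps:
F(h) = -3 + 4*h
r(I) = 1
a(Q, X) = Q + X
p = √85 (p = √(97 + (-13 + 1)) = √(97 - 12) = √85 ≈ 9.2195)
p*(R(-1, -3)*(F(6) - 4)) = √85*(-2*((-3 + 4*6) - 4)) = √85*(-2*((-3 + 24) - 4)) = √85*(-2*(21 - 4)) = √85*(-2*17) = √85*(-34) = -34*√85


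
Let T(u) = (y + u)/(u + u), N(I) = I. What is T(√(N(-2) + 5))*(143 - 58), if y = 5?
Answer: 85/2 + 425*√3/6 ≈ 165.19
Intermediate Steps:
T(u) = (5 + u)/(2*u) (T(u) = (5 + u)/(u + u) = (5 + u)/((2*u)) = (5 + u)*(1/(2*u)) = (5 + u)/(2*u))
T(√(N(-2) + 5))*(143 - 58) = ((5 + √(-2 + 5))/(2*(√(-2 + 5))))*(143 - 58) = ((5 + √3)/(2*(√3)))*85 = ((√3/3)*(5 + √3)/2)*85 = (√3*(5 + √3)/6)*85 = 85*√3*(5 + √3)/6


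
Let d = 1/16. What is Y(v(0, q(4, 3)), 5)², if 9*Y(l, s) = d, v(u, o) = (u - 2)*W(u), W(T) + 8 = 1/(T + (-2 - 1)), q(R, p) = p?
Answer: 1/20736 ≈ 4.8225e-5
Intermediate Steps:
W(T) = -8 + 1/(-3 + T) (W(T) = -8 + 1/(T + (-2 - 1)) = -8 + 1/(T - 3) = -8 + 1/(-3 + T))
v(u, o) = (-2 + u)*(25 - 8*u)/(-3 + u) (v(u, o) = (u - 2)*((25 - 8*u)/(-3 + u)) = (-2 + u)*((25 - 8*u)/(-3 + u)) = (-2 + u)*(25 - 8*u)/(-3 + u))
d = 1/16 ≈ 0.062500
Y(l, s) = 1/144 (Y(l, s) = (⅑)*(1/16) = 1/144)
Y(v(0, q(4, 3)), 5)² = (1/144)² = 1/20736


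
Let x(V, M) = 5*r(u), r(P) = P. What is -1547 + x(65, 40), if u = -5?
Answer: -1572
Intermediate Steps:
x(V, M) = -25 (x(V, M) = 5*(-5) = -25)
-1547 + x(65, 40) = -1547 - 25 = -1572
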